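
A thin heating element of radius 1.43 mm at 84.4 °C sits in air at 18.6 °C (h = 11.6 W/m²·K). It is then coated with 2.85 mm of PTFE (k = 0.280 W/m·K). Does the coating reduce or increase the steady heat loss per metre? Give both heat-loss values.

Critical radius for a cylinder: r_cr = k/h = 0.0241 m = 2.41 cm.
Outer radius after coating: r₂ = 0.00143 + 0.00285 = 0.00428 m.
Since r₁ < r_cr and r₂ ≤ r_cr, the coating moves toward the maximum at r_cr — heat loss rises.
Bare: R = 1/(2πr₁h) = 9.595 m·K/W; Q = 65.8/9.595 = 6.86 W/m.
Coated: R = R_cond + R_conv = 3.829 m·K/W; Q = 65.8/3.829 = 17.2 W/m.

increases: 6.86 → 17.2 W/m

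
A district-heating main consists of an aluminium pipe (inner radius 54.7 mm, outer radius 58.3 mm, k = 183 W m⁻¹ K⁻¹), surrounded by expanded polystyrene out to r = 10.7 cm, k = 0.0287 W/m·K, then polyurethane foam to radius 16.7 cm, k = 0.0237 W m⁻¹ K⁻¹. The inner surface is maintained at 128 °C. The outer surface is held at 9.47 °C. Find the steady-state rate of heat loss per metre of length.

Q' = 18.6 W/m

Treat each layer as a resistance in series:
  R'_aluminium = ln(0.0583/0.0547)/(2πk) = 0.06374/(2π·183) = 5.543×10^-5 m·K/W
  R'_expanded polystyrene = ln(0.107/0.0583)/(2πk) = 0.6072/(2π·0.0287) = 3.367 m·K/W
  R'_polyurethane foam = ln(0.167/0.107)/(2πk) = 0.4452/(2π·0.0237) = 2.989 m·K/W
ΣR = 5.543×10^-5 + 3.367 + 2.989 = 6.356 m·K/W
Q' = ΔT/ΣR = (128 °C − 9.47 °C)/6.356 = 18.6 W/m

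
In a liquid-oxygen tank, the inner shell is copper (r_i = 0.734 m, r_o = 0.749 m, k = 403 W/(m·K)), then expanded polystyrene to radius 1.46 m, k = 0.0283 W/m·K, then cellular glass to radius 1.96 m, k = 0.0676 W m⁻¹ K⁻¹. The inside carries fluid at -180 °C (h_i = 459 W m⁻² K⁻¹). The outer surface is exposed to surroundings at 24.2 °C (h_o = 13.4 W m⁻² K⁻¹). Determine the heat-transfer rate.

Q = 100 W

Series thermal resistances, inner to outer:
  R_conv,in = 1/(4πr²h) = 1/(4π·0.734²·459) = 3.218×10^-4 K/W
  R_copper = (1/0.734 − 1/0.749)/(4πk) = 0.02728/(4π·403) = 5.388×10^-6 K/W
  R_expanded polystyrene = (1/0.749 − 1/1.46)/(4πk) = 0.6502/(4π·0.0283) = 1.828 K/W
  R_cellular glass = (1/1.46 − 1/1.96)/(4πk) = 0.1747/(4π·0.0676) = 0.2057 K/W
  R_conv,out = 1/(4πr²h) = 1/(4π·1.96²·13.4) = 0.001546 K/W
ΣR = 3.218×10^-4 + 5.388×10^-6 + 1.828 + 0.2057 + 0.001546 = 2.036 K/W
Q = ΔT/ΣR = (-180 °C − 24.2 °C)/2.036 = -100 W
(Negative Q ⇒ heat flows inward; heat gain = 100 W.)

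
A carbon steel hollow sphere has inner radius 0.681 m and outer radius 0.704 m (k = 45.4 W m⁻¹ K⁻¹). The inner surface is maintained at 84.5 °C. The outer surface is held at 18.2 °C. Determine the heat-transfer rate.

Q = 7.88×10^5 W

Q = 4πk·ΔT/(1/r₁ − 1/r₂) = 4π × 45.4 × 66.3 / (1/0.681 − 1/0.704) = 7.88×10^5 W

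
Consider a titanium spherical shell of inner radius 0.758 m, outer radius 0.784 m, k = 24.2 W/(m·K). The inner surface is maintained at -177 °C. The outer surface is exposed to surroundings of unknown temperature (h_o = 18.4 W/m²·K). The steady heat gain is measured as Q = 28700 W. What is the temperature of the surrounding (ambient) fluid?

Sum the resistances:
  R_titanium = (1/0.758 − 1/0.784)/(4πk) = 0.04375/(4π·24.2) = 1.439×10^-4 K/W
  R_conv,out = 1/(4πr²h) = 1/(4π·0.784²·18.4) = 0.007036 K/W
ΣR = 0.007180 K/W
ΔT = Q·ΣR = 28700 × 0.007180 = 206.1 K
Heat flows inward, so T_out = T_in + ΔT = -177 + 206.1 = 29.1 °C

T_out = 29.1 °C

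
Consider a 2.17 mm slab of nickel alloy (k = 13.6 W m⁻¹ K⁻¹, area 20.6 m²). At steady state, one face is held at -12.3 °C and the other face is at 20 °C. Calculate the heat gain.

Q = 4170 kW

Q = kA·ΔT/L = 13.6 × 20.6 × |-12.3 °C − 20 °C| / 0.00217 = 4.17×10^6 W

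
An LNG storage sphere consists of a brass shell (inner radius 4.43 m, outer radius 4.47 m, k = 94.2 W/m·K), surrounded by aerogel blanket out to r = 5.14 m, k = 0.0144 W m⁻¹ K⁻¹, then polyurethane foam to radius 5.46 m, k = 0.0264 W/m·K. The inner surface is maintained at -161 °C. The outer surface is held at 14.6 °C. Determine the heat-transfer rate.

Q = 898 W

Treat each layer as a resistance in series:
  R_brass = (1/4.43 − 1/4.47)/(4πk) = 0.002020/(4π·94.2) = 1.706×10^-6 K/W
  R_aerogel blanket = (1/4.47 − 1/5.14)/(4πk) = 0.02916/(4π·0.0144) = 0.1612 K/W
  R_polyurethane foam = (1/5.14 − 1/5.46)/(4πk) = 0.01140/(4π·0.0264) = 0.03437 K/W
ΣR = 1.706×10^-6 + 0.1612 + 0.03437 = 0.1956 K/W
Q = ΔT/ΣR = (-161 °C − 14.6 °C)/0.1956 = -898 W
(Negative Q ⇒ heat flows inward; heat gain = 898 W.)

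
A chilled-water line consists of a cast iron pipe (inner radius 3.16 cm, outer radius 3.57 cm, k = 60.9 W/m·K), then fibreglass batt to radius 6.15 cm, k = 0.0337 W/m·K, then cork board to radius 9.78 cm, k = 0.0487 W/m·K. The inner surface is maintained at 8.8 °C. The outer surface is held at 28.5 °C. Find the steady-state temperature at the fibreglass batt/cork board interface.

T = 21.2 °C

Series thermal resistances, inner to outer:
  R'_cast iron = ln(0.0357/0.0316)/(2πk) = 0.1220/(2π·60.9) = 3.188×10^-4 m·K/W
  R'_fibreglass batt = ln(0.0615/0.0357)/(2πk) = 0.5439/(2π·0.0337) = 2.569 m·K/W
  R'_cork board = ln(0.0978/0.0615)/(2πk) = 0.4639/(2π·0.0487) = 1.516 m·K/W
ΣR = 3.188×10^-4 + 2.569 + 1.516 = 4.085 m·K/W
Q' = ΔT/ΣR = (8.8 °C − 28.5 °C)/4.085 = -4.823 W/m
From the inner boundary to the fibreglass batt/cork board interface, ΣR_partial = 2.569 m·K/W.
T_interface = T_in − Q'·ΣR_partial = 8.8 °C − (-4.823)(2.569) = 21.2 °C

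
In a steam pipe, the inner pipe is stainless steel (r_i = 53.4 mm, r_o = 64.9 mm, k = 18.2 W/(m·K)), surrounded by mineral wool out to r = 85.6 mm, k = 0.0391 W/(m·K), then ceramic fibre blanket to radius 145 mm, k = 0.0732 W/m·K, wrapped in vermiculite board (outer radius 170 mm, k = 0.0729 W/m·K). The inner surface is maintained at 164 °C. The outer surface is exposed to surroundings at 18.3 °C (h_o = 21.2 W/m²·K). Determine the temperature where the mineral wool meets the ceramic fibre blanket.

T = 102 °C

Resistance network (inner→outer):
  R'_stainless steel = ln(0.0649/0.0534)/(2πk) = 0.1950/(2π·18.2) = 0.001706 m·K/W
  R'_mineral wool = ln(0.0856/0.0649)/(2πk) = 0.2768/(2π·0.0391) = 1.127 m·K/W
  R'_ceramic fibre blanket = ln(0.145/0.0856)/(2πk) = 0.5270/(2π·0.0732) = 1.146 m·K/W
  R'_vermiculite board = ln(0.170/0.145)/(2πk) = 0.1591/(2π·0.0729) = 0.3473 m·K/W
  R'_conv,out = 1/(2πr h) = 1/(2π·0.170·21.2) = 0.04416 m·K/W
ΣR = 0.001706 + 1.127 + 1.146 + 0.3473 + 0.04416 = 2.666 m·K/W
Q' = ΔT/ΣR = (164 °C − 18.3 °C)/2.666 = 54.65 W/m
From the inner boundary to the mineral wool/ceramic fibre blanket interface, ΣR_partial = 1.129 m·K/W.
T_interface = T_in − Q'·ΣR_partial = 164 °C − (54.65)(1.129) = 102 °C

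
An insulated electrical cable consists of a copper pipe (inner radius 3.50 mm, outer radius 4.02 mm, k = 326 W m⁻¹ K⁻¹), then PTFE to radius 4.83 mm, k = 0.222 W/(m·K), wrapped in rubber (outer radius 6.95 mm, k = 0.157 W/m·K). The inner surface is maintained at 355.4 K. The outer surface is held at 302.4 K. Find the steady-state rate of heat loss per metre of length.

Q' = 106 W/m

Resistance network (inner→outer):
  R'_copper = ln(0.00402/0.00350)/(2πk) = 0.1385/(2π·326) = 6.763×10^-5 m·K/W
  R'_PTFE = ln(0.00483/0.00402)/(2πk) = 0.1836/(2π·0.222) = 0.1316 m·K/W
  R'_rubber = ln(0.00695/0.00483)/(2πk) = 0.3639/(2π·0.157) = 0.3689 m·K/W
ΣR = 6.763×10^-5 + 0.1316 + 0.3689 = 0.5006 m·K/W
Q' = ΔT/ΣR = (355.4 K − 302.4 K)/0.5006 = 106 W/m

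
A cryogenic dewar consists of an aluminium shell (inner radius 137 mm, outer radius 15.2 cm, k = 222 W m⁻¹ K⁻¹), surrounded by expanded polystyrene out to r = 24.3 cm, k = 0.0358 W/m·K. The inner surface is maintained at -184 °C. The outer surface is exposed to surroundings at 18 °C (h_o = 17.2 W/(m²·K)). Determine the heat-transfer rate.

Q = 36.4 W

Series thermal resistances, inner to outer:
  R_aluminium = (1/0.137 − 1/0.152)/(4πk) = 0.7203/(4π·222) = 2.582×10^-4 K/W
  R_expanded polystyrene = (1/0.152 − 1/0.243)/(4πk) = 2.464/(4π·0.0358) = 5.476 K/W
  R_conv,out = 1/(4πr²h) = 1/(4π·0.243²·17.2) = 0.07835 K/W
ΣR = 2.582×10^-4 + 5.476 + 0.07835 = 5.555 K/W
Q = ΔT/ΣR = (-184 °C − 18 °C)/5.555 = -36.4 W
(Negative Q ⇒ heat flows inward; heat gain = 36.4 W.)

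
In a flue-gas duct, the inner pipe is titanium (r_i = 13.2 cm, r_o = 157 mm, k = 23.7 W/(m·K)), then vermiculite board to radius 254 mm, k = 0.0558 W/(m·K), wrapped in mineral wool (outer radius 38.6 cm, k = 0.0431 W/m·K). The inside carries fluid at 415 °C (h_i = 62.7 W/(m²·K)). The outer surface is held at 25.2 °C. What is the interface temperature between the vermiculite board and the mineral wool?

Series thermal resistances, inner to outer:
  R'_conv,in = 1/(2πr h) = 1/(2π·0.132·62.7) = 0.01923 m·K/W
  R'_titanium = ln(0.157/0.132)/(2πk) = 0.1734/(2π·23.7) = 0.001165 m·K/W
  R'_vermiculite board = ln(0.254/0.157)/(2πk) = 0.4811/(2π·0.0558) = 1.372 m·K/W
  R'_mineral wool = ln(0.386/0.254)/(2πk) = 0.4185/(2π·0.0431) = 1.545 m·K/W
ΣR = 0.01923 + 0.001165 + 1.372 + 1.545 = 2.937 m·K/W
Q' = ΔT/ΣR = (415 °C − 25.2 °C)/2.937 = 132.7 W/m
From the inner boundary to the vermiculite board/mineral wool interface, ΣR_partial = 1.392 m·K/W.
T_interface = T_in − Q'·ΣR_partial = 415 °C − (132.7)(1.392) = 230 °C

T = 230 °C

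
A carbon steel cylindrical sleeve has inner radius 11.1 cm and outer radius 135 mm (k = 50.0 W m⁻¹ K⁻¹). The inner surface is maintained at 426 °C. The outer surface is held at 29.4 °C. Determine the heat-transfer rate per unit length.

Q' = 637 kW/m

Q' = 2πk·ΔT/ln(r₂/r₁) = 2π × 50.0 × 396.6 / ln(0.135/0.111) = 6.37×10^5 W/m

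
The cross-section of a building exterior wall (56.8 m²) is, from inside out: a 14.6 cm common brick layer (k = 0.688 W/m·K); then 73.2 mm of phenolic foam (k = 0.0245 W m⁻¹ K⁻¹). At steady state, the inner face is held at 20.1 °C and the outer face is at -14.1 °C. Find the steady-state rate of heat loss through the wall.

Q = 607 W

Resistance network (inner→outer):
  R_common brick = L/(kA) = 0.146/(0.688·56.8) = 0.003736 K/W
  R_phenolic foam = L/(kA) = 0.0732/(0.0245·56.8) = 0.05260 K/W
ΣR = 0.003736 + 0.05260 = 0.05634 K/W
Q = ΔT/ΣR = (20.1 °C − -14.1 °C)/0.05634 = 607 W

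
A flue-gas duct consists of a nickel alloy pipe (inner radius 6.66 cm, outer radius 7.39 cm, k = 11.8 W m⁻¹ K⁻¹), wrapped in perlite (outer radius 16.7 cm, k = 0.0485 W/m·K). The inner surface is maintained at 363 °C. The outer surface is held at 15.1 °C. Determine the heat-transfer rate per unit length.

Series thermal resistances, inner to outer:
  R'_nickel alloy = ln(0.0739/0.0666)/(2πk) = 0.1040/(2π·11.8) = 0.001403 m·K/W
  R'_perlite = ln(0.167/0.0739)/(2πk) = 0.8153/(2π·0.0485) = 2.675 m·K/W
ΣR = 0.001403 + 2.675 = 2.676 m·K/W
Q' = ΔT/ΣR = (363 °C − 15.1 °C)/2.676 = 130 W/m

Q' = 130 W/m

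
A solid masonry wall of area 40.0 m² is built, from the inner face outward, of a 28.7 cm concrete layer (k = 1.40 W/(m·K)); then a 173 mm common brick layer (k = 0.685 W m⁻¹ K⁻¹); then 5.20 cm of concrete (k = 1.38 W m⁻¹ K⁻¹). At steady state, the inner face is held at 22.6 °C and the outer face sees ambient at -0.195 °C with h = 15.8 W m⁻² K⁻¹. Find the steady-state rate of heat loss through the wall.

Q = 1630 W

Series thermal resistances, inner to outer:
  R_concrete = L/(kA) = 0.287/(1.40·40.0) = 0.005125 K/W
  R_common brick = L/(kA) = 0.173/(0.685·40.0) = 0.006314 K/W
  R_concrete = L/(kA) = 0.0520/(1.38·40.0) = 9.420×10^-4 K/W
  R_conv,out = 1/(hA) = 1/(15.8·40.0) = 0.001582 K/W
ΣR = 0.005125 + 0.006314 + 9.420×10^-4 + 0.001582 = 0.01396 K/W
Q = ΔT/ΣR = (22.6 °C − -0.195 °C)/0.01396 = 1630 W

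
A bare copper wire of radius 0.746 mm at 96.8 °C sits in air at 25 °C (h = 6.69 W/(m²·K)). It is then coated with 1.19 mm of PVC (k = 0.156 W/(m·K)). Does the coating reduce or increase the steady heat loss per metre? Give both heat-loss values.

Critical radius for a cylinder: r_cr = k/h = 0.0233 m = 2.33 cm.
Outer radius after coating: r₂ = 7.46×10^-4 + 0.00119 = 0.001936 m.
Since r₁ < r_cr and r₂ ≤ r_cr, the coating moves toward the maximum at r_cr — heat loss rises.
Bare: R = 1/(2πr₁h) = 31.89 m·K/W; Q = 71.8/31.89 = 2.25 W/m.
Coated: R = R_cond + R_conv = 13.26 m·K/W; Q = 71.8/13.26 = 5.41 W/m.

increases: 2.25 → 5.41 W/m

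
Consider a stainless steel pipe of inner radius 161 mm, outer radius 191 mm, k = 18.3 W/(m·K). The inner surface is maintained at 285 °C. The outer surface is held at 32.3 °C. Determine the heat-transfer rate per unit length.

Q' = 2πk·ΔT/ln(r₂/r₁) = 2π × 18.3 × 252.7 / ln(0.191/0.161) = 1.70×10^5 W/m

Q' = 170 kW/m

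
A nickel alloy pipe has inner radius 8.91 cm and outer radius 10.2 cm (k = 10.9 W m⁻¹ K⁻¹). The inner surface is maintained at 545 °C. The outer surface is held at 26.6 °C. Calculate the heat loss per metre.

Q' = 2.63×10^5 W/m

Q' = 2πk·ΔT/ln(r₂/r₁) = 2π × 10.9 × 518.4 / ln(0.102/0.0891) = 2.63×10^5 W/m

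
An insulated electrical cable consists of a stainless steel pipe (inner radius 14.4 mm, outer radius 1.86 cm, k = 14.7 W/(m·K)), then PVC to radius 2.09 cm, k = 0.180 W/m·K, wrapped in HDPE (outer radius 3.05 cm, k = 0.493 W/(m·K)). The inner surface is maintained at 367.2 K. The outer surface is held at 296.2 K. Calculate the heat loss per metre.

Q' = 312 W/m

Resistance network (inner→outer):
  R'_stainless steel = ln(0.0186/0.0144)/(2πk) = 0.2559/(2π·14.7) = 0.002771 m·K/W
  R'_PVC = ln(0.0209/0.0186)/(2πk) = 0.1166/(2π·0.180) = 0.1031 m·K/W
  R'_HDPE = ln(0.0305/0.0209)/(2πk) = 0.3780/(2π·0.493) = 0.1220 m·K/W
ΣR = 0.002771 + 0.1031 + 0.1220 = 0.2279 m·K/W
Q' = ΔT/ΣR = (367.2 K − 296.2 K)/0.2279 = 312 W/m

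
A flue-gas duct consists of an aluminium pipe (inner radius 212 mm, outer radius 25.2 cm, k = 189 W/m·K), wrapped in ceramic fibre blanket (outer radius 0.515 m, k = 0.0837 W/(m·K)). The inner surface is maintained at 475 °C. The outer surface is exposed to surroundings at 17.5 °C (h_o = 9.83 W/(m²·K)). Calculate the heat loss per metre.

Q' = 329 W/m

Resistance network (inner→outer):
  R'_aluminium = ln(0.252/0.212)/(2πk) = 0.1728/(2π·189) = 1.455×10^-4 m·K/W
  R'_ceramic fibre blanket = ln(0.515/0.252)/(2πk) = 0.7147/(2π·0.0837) = 1.359 m·K/W
  R'_conv,out = 1/(2πr h) = 1/(2π·0.515·9.83) = 0.03144 m·K/W
ΣR = 1.455×10^-4 + 1.359 + 0.03144 = 1.391 m·K/W
Q' = ΔT/ΣR = (475 °C − 17.5 °C)/1.391 = 329 W/m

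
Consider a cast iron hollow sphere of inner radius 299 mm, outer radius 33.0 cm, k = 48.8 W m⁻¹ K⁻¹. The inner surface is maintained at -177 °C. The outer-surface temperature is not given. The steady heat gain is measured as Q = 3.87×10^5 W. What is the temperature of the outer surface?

Series resistances:
  R_cast iron = (1/0.299 − 1/0.330)/(4πk) = 0.3142/(4π·48.8) = 5.123×10^-4 K/W
ΣR = 5.123×10^-4 K/W
ΔT = Q·ΣR = 3.87×10^5 × 5.123×10^-4 = 198.3 K
Heat flows inward, so T_out = T_in + ΔT = -177 + 198.3 = 21.3 °C

T_out = 21.3 °C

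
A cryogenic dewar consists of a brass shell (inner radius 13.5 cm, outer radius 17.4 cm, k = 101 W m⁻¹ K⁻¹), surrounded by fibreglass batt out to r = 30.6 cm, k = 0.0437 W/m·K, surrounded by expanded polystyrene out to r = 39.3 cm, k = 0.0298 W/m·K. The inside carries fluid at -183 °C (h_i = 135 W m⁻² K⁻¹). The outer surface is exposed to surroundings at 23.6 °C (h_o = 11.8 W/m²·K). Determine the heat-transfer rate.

Resistance network (inner→outer):
  R_conv,in = 1/(4πr²h) = 1/(4π·0.135²·135) = 0.03234 K/W
  R_brass = (1/0.135 − 1/0.174)/(4πk) = 1.660/(4π·101) = 0.001308 K/W
  R_fibreglass batt = (1/0.174 − 1/0.306)/(4πk) = 2.479/(4π·0.0437) = 4.515 K/W
  R_expanded polystyrene = (1/0.306 − 1/0.393)/(4πk) = 0.7234/(4π·0.0298) = 1.932 K/W
  R_conv,out = 1/(4πr²h) = 1/(4π·0.393²·11.8) = 0.04366 K/W
ΣR = 0.03234 + 0.001308 + 4.515 + 1.932 + 0.04366 = 6.524 K/W
Q = ΔT/ΣR = (-183 °C − 23.6 °C)/6.524 = -31.7 W
(Negative Q ⇒ heat flows inward; heat gain = 31.7 W.)

Q = 31.7 W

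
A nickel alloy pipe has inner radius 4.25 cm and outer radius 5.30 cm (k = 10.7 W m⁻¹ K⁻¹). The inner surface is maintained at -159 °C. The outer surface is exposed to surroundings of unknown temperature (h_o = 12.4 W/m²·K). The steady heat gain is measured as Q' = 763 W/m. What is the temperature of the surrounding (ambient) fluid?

T_out = 28.3 °C

Series resistances:
  R'_nickel alloy = ln(0.0530/0.0425)/(2πk) = 0.2208/(2π·10.7) = 0.003284 m·K/W
  R'_conv,out = 1/(2πr h) = 1/(2π·0.0530·12.4) = 0.2422 m·K/W
ΣR = 0.2455 m·K/W
ΔT = Q'·ΣR = 763 × 0.2455 = 187.3 K
Heat flows inward, so T_out = T_in + ΔT = -159 + 187.3 = 28.3 °C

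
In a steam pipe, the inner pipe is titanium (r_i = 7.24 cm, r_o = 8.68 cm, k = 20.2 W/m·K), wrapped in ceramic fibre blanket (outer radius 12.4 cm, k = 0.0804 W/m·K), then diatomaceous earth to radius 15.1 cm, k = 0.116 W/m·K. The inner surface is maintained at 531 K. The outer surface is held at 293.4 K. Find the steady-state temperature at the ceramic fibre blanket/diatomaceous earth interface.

T = 359.1 K

Treat each layer as a resistance in series:
  R'_titanium = ln(0.0868/0.0724)/(2πk) = 0.1814/(2π·20.2) = 0.001429 m·K/W
  R'_ceramic fibre blanket = ln(0.124/0.0868)/(2πk) = 0.3567/(2π·0.0804) = 0.7061 m·K/W
  R'_diatomaceous earth = ln(0.151/0.124)/(2πk) = 0.1970/(2π·0.116) = 0.2703 m·K/W
ΣR = 0.001429 + 0.7061 + 0.2703 = 0.9778 m·K/W
Q' = ΔT/ΣR = (531 K − 293.4 K)/0.9778 = 243.0 W/m
From the inner boundary to the ceramic fibre blanket/diatomaceous earth interface, ΣR_partial = 0.7075 m·K/W.
T_interface = T_in − Q'·ΣR_partial = 531 K − (243.0)(0.7075) = 359.1 K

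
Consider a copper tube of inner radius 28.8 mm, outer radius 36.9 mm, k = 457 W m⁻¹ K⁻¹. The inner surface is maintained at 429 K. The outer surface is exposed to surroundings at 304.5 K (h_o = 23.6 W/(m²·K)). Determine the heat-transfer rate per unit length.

Treat each layer as a resistance in series:
  R'_copper = ln(0.0369/0.0288)/(2πk) = 0.2478/(2π·457) = 8.631×10^-5 m·K/W
  R'_conv,out = 1/(2πr h) = 1/(2π·0.0369·23.6) = 0.1828 m·K/W
ΣR = 8.631×10^-5 + 0.1828 = 0.1829 m·K/W
Q' = ΔT/ΣR = (429 K − 304.5 K)/0.1829 = 681 W/m

Q' = 681 W/m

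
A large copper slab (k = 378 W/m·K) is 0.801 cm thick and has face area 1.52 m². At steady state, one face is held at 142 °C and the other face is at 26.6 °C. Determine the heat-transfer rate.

Q = kA·ΔT/L = 378 × 1.52 × |142 °C − 26.6 °C| / 0.00801 = 8.28×10^6 W

Q = 8.28×10^6 W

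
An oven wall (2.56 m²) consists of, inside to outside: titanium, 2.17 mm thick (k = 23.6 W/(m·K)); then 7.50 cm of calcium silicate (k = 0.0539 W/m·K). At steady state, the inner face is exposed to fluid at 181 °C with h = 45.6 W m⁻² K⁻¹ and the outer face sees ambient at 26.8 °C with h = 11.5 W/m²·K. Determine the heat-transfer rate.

Q = 263 W

Resistance network (inner→outer):
  R_conv,in = 1/(hA) = 1/(45.6·2.56) = 0.008566 K/W
  R_titanium = L/(kA) = 0.00217/(23.6·2.56) = 3.592×10^-5 K/W
  R_calcium silicate = L/(kA) = 0.0750/(0.0539·2.56) = 0.5435 K/W
  R_conv,out = 1/(hA) = 1/(11.5·2.56) = 0.03397 K/W
ΣR = 0.008566 + 3.592×10^-5 + 0.5435 + 0.03397 = 0.5861 K/W
Q = ΔT/ΣR = (181 °C − 26.8 °C)/0.5861 = 263 W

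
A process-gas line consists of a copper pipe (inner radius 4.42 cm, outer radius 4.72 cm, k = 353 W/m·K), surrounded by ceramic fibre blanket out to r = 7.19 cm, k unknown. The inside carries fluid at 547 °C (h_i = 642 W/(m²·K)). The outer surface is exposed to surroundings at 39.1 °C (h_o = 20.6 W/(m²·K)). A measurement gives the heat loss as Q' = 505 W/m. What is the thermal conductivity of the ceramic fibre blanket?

ΣR = ΔT/Q' = |547 − 39.1|/505 = 1.006 m·K/W
Known resistances:
  R'_conv,in = 1/(2πr h) = 1/(2π·0.0442·642) = 0.005609 m·K/W
  R'_copper = ln(0.0472/0.0442)/(2πk) = 0.06567/(2π·353) = 2.961×10^-5 m·K/W
  R'_conv,out = 1/(2πr h) = 1/(2π·0.0719·20.6) = 0.1075 m·K/W
R_ceramic fibre blanket = ΣR − ΣR_known = 1.006 − 0.1131 = 0.8929 m·K/W
ln(r₂/r₁)/(2πk) = 0.8929 ⇒ k = 0.4209/(2π·0.8929) = 0.0750 W/m·K

k = 0.0750 W/m·K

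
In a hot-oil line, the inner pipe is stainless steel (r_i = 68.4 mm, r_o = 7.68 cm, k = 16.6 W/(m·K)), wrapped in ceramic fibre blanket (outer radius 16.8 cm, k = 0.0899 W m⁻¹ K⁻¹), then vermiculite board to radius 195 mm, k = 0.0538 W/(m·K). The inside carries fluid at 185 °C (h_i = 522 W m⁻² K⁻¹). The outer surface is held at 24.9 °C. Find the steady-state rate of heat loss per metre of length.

Resistance network (inner→outer):
  R'_conv,in = 1/(2πr h) = 1/(2π·0.0684·522) = 0.004458 m·K/W
  R'_stainless steel = ln(0.0768/0.0684)/(2πk) = 0.1158/(2π·16.6) = 0.001111 m·K/W
  R'_ceramic fibre blanket = ln(0.168/0.0768)/(2πk) = 0.7828/(2π·0.0899) = 1.386 m·K/W
  R'_vermiculite board = ln(0.195/0.168)/(2πk) = 0.1490/(2π·0.0538) = 0.4409 m·K/W
ΣR = 0.004458 + 0.001111 + 1.386 + 0.4409 = 1.832 m·K/W
Q' = ΔT/ΣR = (185 °C − 24.9 °C)/1.832 = 87.4 W/m

Q' = 87.4 W/m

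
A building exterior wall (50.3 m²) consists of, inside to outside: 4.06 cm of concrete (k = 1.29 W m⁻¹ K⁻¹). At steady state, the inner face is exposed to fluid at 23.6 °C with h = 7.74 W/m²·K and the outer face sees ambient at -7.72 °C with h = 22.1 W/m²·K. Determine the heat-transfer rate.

Q = 7650 W

Series thermal resistances, inner to outer:
  R_conv,in = 1/(hA) = 1/(7.74·50.3) = 0.002569 K/W
  R_concrete = L/(kA) = 0.0406/(1.29·50.3) = 6.257×10^-4 K/W
  R_conv,out = 1/(hA) = 1/(22.1·50.3) = 8.996×10^-4 K/W
ΣR = 0.002569 + 6.257×10^-4 + 8.996×10^-4 = 0.004094 K/W
Q = ΔT/ΣR = (23.6 °C − -7.72 °C)/0.004094 = 7650 W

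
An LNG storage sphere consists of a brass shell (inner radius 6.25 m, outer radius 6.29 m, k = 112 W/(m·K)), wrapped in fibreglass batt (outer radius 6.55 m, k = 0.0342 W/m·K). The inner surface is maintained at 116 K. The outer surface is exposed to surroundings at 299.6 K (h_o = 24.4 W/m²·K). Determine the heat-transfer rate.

Resistance network (inner→outer):
  R_brass = (1/6.25 − 1/6.29)/(4πk) = 0.001017/(4π·112) = 7.229×10^-7 K/W
  R_fibreglass batt = (1/6.29 − 1/6.55)/(4πk) = 0.006311/(4π·0.0342) = 0.01468 K/W
  R_conv,out = 1/(4πr²h) = 1/(4π·6.55²·24.4) = 7.602×10^-5 K/W
ΣR = 7.229×10^-7 + 0.01468 + 7.602×10^-5 = 0.01476 K/W
Q = ΔT/ΣR = (116 K − 299.6 K)/0.01476 = -12400 W
(Negative Q ⇒ heat flows inward; heat gain = 12400 W.)

Q = 12.4 kW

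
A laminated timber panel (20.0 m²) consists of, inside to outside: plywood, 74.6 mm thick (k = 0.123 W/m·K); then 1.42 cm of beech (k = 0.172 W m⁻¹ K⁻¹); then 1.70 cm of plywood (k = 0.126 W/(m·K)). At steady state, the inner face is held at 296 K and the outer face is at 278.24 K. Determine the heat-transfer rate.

Resistance network (inner→outer):
  R_plywood = L/(kA) = 0.0746/(0.123·20.0) = 0.03033 K/W
  R_beech = L/(kA) = 0.0142/(0.172·20.0) = 0.004128 K/W
  R_plywood = L/(kA) = 0.0170/(0.126·20.0) = 0.006746 K/W
ΣR = 0.03033 + 0.004128 + 0.006746 = 0.04120 K/W
Q = ΔT/ΣR = (296 K − 278.24 K)/0.04120 = 431 W

Q = 431 W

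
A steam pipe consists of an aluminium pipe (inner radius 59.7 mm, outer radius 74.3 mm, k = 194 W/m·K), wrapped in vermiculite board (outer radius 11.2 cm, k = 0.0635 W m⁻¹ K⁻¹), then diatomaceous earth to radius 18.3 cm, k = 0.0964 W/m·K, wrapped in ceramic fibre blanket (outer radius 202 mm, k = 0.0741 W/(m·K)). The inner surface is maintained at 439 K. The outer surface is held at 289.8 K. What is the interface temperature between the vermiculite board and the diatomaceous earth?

T = 364.2 K

Resistance network (inner→outer):
  R'_aluminium = ln(0.0743/0.0597)/(2πk) = 0.2188/(2π·194) = 1.795×10^-4 m·K/W
  R'_vermiculite board = ln(0.112/0.0743)/(2πk) = 0.4104/(2π·0.0635) = 1.029 m·K/W
  R'_diatomaceous earth = ln(0.183/0.112)/(2πk) = 0.4910/(2π·0.0964) = 0.8106 m·K/W
  R'_ceramic fibre blanket = ln(0.202/0.183)/(2πk) = 0.09878/(2π·0.0741) = 0.2122 m·K/W
ΣR = 1.795×10^-4 + 1.029 + 0.8106 + 0.2122 = 2.052 m·K/W
Q' = ΔT/ΣR = (439 K − 289.8 K)/2.052 = 72.71 W/m
From the inner boundary to the vermiculite board/diatomaceous earth interface, ΣR_partial = 1.029 m·K/W.
T_interface = T_in − Q'·ΣR_partial = 439 K − (72.71)(1.029) = 364.2 K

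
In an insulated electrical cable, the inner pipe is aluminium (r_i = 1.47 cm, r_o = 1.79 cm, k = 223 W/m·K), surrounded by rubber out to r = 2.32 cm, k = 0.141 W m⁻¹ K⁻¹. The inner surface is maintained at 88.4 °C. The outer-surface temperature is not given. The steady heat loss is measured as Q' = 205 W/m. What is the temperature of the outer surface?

Sum the resistances:
  R'_aluminium = ln(0.0179/0.0147)/(2πk) = 0.1970/(2π·223) = 1.406×10^-4 m·K/W
  R'_rubber = ln(0.0232/0.0179)/(2πk) = 0.2594/(2π·0.141) = 0.2927 m·K/W
ΣR = 0.2929 m·K/W
ΔT = Q'·ΣR = 205 × 0.2929 = 60.04 K
Heat flows outward, so T_out = T_in − ΔT = 88.4 − 60.04 = 28.4 °C

T_out = 28.4 °C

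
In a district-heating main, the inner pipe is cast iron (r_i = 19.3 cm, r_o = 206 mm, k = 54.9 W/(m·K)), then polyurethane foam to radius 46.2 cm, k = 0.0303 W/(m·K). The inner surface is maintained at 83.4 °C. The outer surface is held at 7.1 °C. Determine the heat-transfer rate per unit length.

Q' = 18.0 W/m

Resistance network (inner→outer):
  R'_cast iron = ln(0.206/0.193)/(2πk) = 0.06519/(2π·54.9) = 1.890×10^-4 m·K/W
  R'_polyurethane foam = ln(0.462/0.206)/(2πk) = 0.8077/(2π·0.0303) = 4.242 m·K/W
ΣR = 1.890×10^-4 + 4.242 = 4.242 m·K/W
Q' = ΔT/ΣR = (83.4 °C − 7.1 °C)/4.242 = 18.0 W/m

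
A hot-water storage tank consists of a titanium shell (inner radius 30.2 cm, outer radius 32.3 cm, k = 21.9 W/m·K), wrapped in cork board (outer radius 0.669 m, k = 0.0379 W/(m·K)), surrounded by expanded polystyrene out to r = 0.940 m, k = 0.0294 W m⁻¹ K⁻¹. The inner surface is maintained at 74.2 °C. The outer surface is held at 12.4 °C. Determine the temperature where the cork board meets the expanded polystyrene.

Treat each layer as a resistance in series:
  R_titanium = (1/0.302 − 1/0.323)/(4πk) = 0.2153/(4π·21.9) = 7.823×10^-4 K/W
  R_cork board = (1/0.323 − 1/0.669)/(4πk) = 1.601/(4π·0.0379) = 3.362 K/W
  R_expanded polystyrene = (1/0.669 − 1/0.940)/(4πk) = 0.4309/(4π·0.0294) = 1.166 K/W
ΣR = 7.823×10^-4 + 3.362 + 1.166 = 4.529 K/W
Q = ΔT/ΣR = (74.2 °C − 12.4 °C)/4.529 = 13.65 W
From the inner boundary to the cork board/expanded polystyrene interface, ΣR_partial = 3.363 K/W.
T_interface = T_in − Q·ΣR_partial = 74.2 °C − (13.65)(3.363) = 28.3 °C

T = 28.3 °C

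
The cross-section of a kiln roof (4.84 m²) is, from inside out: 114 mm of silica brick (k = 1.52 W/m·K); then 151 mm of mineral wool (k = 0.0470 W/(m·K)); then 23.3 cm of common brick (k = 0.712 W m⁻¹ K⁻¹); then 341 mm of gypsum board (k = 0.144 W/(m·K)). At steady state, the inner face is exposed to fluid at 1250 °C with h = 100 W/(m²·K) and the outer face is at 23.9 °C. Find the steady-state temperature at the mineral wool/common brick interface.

T = 575 °C

Treat each layer as a resistance in series:
  R_conv,in = 1/(hA) = 1/(100·4.84) = 0.002066 K/W
  R_silica brick = L/(kA) = 0.114/(1.52·4.84) = 0.01550 K/W
  R_mineral wool = L/(kA) = 0.151/(0.0470·4.84) = 0.6638 K/W
  R_common brick = L/(kA) = 0.233/(0.712·4.84) = 0.06761 K/W
  R_gypsum board = L/(kA) = 0.341/(0.144·4.84) = 0.4893 K/W
ΣR = 0.002066 + 0.01550 + 0.6638 + 0.06761 + 0.4893 = 1.238 K/W
Q = ΔT/ΣR = (1250 °C − 23.9 °C)/1.238 = 990.4 W
From the inner boundary to the mineral wool/common brick interface, ΣR_partial = 0.6814 K/W.
T_interface = T_in − Q·ΣR_partial = 1250 °C − (990.4)(0.6814) = 575 °C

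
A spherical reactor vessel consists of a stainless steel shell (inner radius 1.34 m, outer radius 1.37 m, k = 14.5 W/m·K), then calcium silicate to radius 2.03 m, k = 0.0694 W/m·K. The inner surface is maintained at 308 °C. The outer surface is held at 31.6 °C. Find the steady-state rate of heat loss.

Q = 1020 W

Series thermal resistances, inner to outer:
  R_stainless steel = (1/1.34 − 1/1.37)/(4πk) = 0.01634/(4π·14.5) = 8.968×10^-5 K/W
  R_calcium silicate = (1/1.37 − 1/2.03)/(4πk) = 0.2373/(4π·0.0694) = 0.2721 K/W
ΣR = 8.968×10^-5 + 0.2721 = 0.2722 K/W
Q = ΔT/ΣR = (308 °C − 31.6 °C)/0.2722 = 1020 W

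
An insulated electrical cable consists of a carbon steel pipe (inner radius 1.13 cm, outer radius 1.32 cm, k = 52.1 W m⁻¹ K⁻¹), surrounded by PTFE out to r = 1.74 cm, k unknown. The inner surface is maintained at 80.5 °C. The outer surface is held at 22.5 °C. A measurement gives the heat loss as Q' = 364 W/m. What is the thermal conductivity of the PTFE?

k = 0.277 W/m·K

ΣR = ΔT/Q' = |80.5 − 22.5|/364 = 0.1593 m·K/W
Known resistances:
  R'_carbon steel = ln(0.0132/0.0113)/(2πk) = 0.1554/(2π·52.1) = 4.748×10^-4 m·K/W
R_PTFE = ΣR − ΣR_known = 0.1593 − 4.748×10^-4 = 0.1588 m·K/W
ln(r₂/r₁)/(2πk) = 0.1588 ⇒ k = 0.2763/(2π·0.1588) = 0.277 W/m·K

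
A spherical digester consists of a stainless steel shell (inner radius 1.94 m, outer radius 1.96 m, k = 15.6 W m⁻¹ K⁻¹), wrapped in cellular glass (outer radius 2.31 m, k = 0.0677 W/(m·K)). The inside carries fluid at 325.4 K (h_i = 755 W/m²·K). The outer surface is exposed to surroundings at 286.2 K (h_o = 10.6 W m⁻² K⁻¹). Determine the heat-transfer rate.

Resistance network (inner→outer):
  R_conv,in = 1/(4πr²h) = 1/(4π·1.94²·755) = 2.801×10^-5 K/W
  R_stainless steel = (1/1.94 − 1/1.96)/(4πk) = 0.005260/(4π·15.6) = 2.683×10^-5 K/W
  R_cellular glass = (1/1.96 − 1/2.31)/(4πk) = 0.07730/(4π·0.0677) = 0.09087 K/W
  R_conv,out = 1/(4πr²h) = 1/(4π·2.31²·10.6) = 0.001407 K/W
ΣR = 2.801×10^-5 + 2.683×10^-5 + 0.09087 + 0.001407 = 0.09233 K/W
Q = ΔT/ΣR = (325.4 K − 286.2 K)/0.09233 = 425 W

Q = 425 W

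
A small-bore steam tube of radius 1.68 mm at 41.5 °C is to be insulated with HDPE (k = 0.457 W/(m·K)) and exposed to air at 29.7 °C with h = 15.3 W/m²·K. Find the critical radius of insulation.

For a cylinder, r_cr = k_ins/h = 0.457/15.3 = 0.0299 m = 2.99 cm

r_cr = 2.99 cm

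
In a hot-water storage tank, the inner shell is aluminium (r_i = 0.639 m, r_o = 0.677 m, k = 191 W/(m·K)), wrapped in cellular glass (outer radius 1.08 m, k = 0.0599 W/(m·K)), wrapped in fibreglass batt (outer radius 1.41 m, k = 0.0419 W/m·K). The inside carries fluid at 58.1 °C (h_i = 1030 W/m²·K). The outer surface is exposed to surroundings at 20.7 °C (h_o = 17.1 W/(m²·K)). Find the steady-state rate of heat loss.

Resistance network (inner→outer):
  R_conv,in = 1/(4πr²h) = 1/(4π·0.639²·1030) = 1.892×10^-4 K/W
  R_aluminium = (1/0.639 − 1/0.677)/(4πk) = 0.08784/(4π·191) = 3.660×10^-5 K/W
  R_cellular glass = (1/0.677 − 1/1.08)/(4πk) = 0.5512/(4π·0.0599) = 0.7322 K/W
  R_fibreglass batt = (1/1.08 − 1/1.41)/(4πk) = 0.2167/(4π·0.0419) = 0.4116 K/W
  R_conv,out = 1/(4πr²h) = 1/(4π·1.41²·17.1) = 0.002341 K/W
ΣR = 1.892×10^-4 + 3.660×10^-5 + 0.7322 + 0.4116 + 0.002341 = 1.146 K/W
Q = ΔT/ΣR = (58.1 °C − 20.7 °C)/1.146 = 32.6 W

Q = 32.6 W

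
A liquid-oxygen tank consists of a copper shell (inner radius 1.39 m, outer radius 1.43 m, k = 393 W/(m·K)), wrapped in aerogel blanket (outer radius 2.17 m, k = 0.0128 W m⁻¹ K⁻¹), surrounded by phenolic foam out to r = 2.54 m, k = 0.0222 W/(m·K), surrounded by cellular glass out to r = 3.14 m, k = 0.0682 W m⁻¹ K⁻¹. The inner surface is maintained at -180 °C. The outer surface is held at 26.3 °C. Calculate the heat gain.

Series thermal resistances, inner to outer:
  R_copper = (1/1.39 − 1/1.43)/(4πk) = 0.02012/(4π·393) = 4.075×10^-6 K/W
  R_aerogel blanket = (1/1.43 − 1/2.17)/(4πk) = 0.2385/(4π·0.0128) = 1.483 K/W
  R_phenolic foam = (1/2.17 − 1/2.54)/(4πk) = 0.06713/(4π·0.0222) = 0.2406 K/W
  R_cellular glass = (1/2.54 − 1/3.14)/(4πk) = 0.07523/(4π·0.0682) = 0.08778 K/W
ΣR = 4.075×10^-6 + 1.483 + 0.2406 + 0.08778 = 1.811 K/W
Q = ΔT/ΣR = (-180 °C − 26.3 °C)/1.811 = -114 W
(Negative Q ⇒ heat flows inward; heat gain = 114 W.)

Q = 114 W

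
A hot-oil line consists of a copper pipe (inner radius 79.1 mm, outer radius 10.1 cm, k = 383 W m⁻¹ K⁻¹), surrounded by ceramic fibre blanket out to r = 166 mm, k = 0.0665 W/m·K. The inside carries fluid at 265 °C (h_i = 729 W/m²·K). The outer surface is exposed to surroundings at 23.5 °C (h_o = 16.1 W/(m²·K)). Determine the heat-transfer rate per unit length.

Q' = 193 W/m

Resistance network (inner→outer):
  R'_conv,in = 1/(2πr h) = 1/(2π·0.0791·729) = 0.002760 m·K/W
  R'_copper = ln(0.101/0.0791)/(2πk) = 0.2444/(2π·383) = 1.016×10^-4 m·K/W
  R'_ceramic fibre blanket = ln(0.166/0.101)/(2πk) = 0.4969/(2π·0.0665) = 1.189 m·K/W
  R'_conv,out = 1/(2πr h) = 1/(2π·0.166·16.1) = 0.05955 m·K/W
ΣR = 0.002760 + 1.016×10^-4 + 1.189 + 0.05955 = 1.251 m·K/W
Q' = ΔT/ΣR = (265 °C − 23.5 °C)/1.251 = 193 W/m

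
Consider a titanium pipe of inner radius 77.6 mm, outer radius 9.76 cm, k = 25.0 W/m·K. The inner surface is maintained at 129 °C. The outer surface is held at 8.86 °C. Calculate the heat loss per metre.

Q' = 82.3 kW/m

Q' = 2πk·ΔT/ln(r₂/r₁) = 2π × 25.0 × 120.14 / ln(0.0976/0.0776) = 82300 W/m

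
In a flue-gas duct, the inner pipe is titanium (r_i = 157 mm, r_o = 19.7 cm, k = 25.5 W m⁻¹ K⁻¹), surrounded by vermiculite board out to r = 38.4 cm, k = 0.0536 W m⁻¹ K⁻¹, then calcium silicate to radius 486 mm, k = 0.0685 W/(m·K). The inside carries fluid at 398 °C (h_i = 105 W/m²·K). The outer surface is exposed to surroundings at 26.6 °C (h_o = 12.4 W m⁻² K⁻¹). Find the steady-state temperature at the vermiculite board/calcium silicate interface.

T = 110 °C

Series thermal resistances, inner to outer:
  R'_conv,in = 1/(2πr h) = 1/(2π·0.157·105) = 0.009655 m·K/W
  R'_titanium = ln(0.197/0.157)/(2πk) = 0.2270/(2π·25.5) = 0.001417 m·K/W
  R'_vermiculite board = ln(0.384/0.197)/(2πk) = 0.6674/(2π·0.0536) = 1.982 m·K/W
  R'_calcium silicate = ln(0.486/0.384)/(2πk) = 0.2356/(2π·0.0685) = 0.5473 m·K/W
  R'_conv,out = 1/(2πr h) = 1/(2π·0.486·12.4) = 0.02641 m·K/W
ΣR = 0.009655 + 0.001417 + 1.982 + 0.5473 + 0.02641 = 2.567 m·K/W
Q' = ΔT/ΣR = (398 °C − 26.6 °C)/2.567 = 144.7 W/m
From the inner boundary to the vermiculite board/calcium silicate interface, ΣR_partial = 1.993 m·K/W.
T_interface = T_in − Q'·ΣR_partial = 398 °C − (144.7)(1.993) = 110 °C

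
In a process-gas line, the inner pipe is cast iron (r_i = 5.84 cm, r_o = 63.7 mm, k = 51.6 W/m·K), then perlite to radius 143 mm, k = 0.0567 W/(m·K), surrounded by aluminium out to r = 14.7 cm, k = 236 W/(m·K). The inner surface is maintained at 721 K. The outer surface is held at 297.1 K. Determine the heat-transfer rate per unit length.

Series thermal resistances, inner to outer:
  R'_cast iron = ln(0.0637/0.0584)/(2πk) = 0.08687/(2π·51.6) = 2.679×10^-4 m·K/W
  R'_perlite = ln(0.143/0.0637)/(2πk) = 0.8087/(2π·0.0567) = 2.270 m·K/W
  R'_aluminium = ln(0.147/0.143)/(2πk) = 0.02759/(2π·236) = 1.860×10^-5 m·K/W
ΣR = 2.679×10^-4 + 2.270 + 1.860×10^-5 = 2.270 m·K/W
Q' = ΔT/ΣR = (721 K − 297.1 K)/2.270 = 187 W/m

Q' = 187 W/m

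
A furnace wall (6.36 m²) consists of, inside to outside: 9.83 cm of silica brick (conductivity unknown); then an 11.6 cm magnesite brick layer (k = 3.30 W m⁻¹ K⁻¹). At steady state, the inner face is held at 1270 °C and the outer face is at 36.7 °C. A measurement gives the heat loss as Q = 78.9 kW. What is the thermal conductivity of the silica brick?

ΣR = ΔT/Q = |1270 − 36.7|/78900 = 0.01563 K/W
Known resistances:
  R_magnesite brick = L/(kA) = 0.116/(3.30·6.36) = 0.005527 K/W
R_silica brick = ΣR − ΣR_known = 0.01563 − 0.005527 = 0.01010 K/W
L/(kA) = 0.01010 ⇒ k = 0.0983/(0.01010·6.36) = 1.53 W/m·K

k = 1.53 W/m·K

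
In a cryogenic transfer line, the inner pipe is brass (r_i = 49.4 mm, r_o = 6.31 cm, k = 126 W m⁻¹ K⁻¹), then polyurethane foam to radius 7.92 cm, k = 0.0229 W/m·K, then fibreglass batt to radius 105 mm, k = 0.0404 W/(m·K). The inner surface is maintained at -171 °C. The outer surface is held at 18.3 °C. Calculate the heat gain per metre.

Q' = 70.4 W/m

Resistance network (inner→outer):
  R'_brass = ln(0.0631/0.0494)/(2πk) = 0.2448/(2π·126) = 3.092×10^-4 m·K/W
  R'_polyurethane foam = ln(0.0792/0.0631)/(2πk) = 0.2273/(2π·0.0229) = 1.579 m·K/W
  R'_fibreglass batt = ln(0.105/0.0792)/(2πk) = 0.2820/(2π·0.0404) = 1.111 m·K/W
ΣR = 3.092×10^-4 + 1.579 + 1.111 = 2.690 m·K/W
Q' = ΔT/ΣR = (-171 °C − 18.3 °C)/2.690 = -70.4 W/m
(Negative Q' ⇒ heat flows inward; heat gain = 70.4 W/m.)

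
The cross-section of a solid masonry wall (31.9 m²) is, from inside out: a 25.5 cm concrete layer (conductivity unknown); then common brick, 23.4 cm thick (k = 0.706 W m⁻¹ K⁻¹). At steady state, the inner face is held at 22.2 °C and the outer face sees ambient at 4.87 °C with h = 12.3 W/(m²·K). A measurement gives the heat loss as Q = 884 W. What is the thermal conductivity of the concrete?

ΣR = ΔT/Q = |22.2 − 4.87|/884 = 0.01960 K/W
Known resistances:
  R_common brick = L/(kA) = 0.234/(0.706·31.9) = 0.01039 K/W
  R_conv,out = 1/(hA) = 1/(12.3·31.9) = 0.002549 K/W
R_concrete = ΣR − ΣR_known = 0.01960 − 0.01294 = 0.006660 K/W
L/(kA) = 0.006660 ⇒ k = 0.255/(0.006660·31.9) = 1.20 W/m·K

k = 1.20 W/m·K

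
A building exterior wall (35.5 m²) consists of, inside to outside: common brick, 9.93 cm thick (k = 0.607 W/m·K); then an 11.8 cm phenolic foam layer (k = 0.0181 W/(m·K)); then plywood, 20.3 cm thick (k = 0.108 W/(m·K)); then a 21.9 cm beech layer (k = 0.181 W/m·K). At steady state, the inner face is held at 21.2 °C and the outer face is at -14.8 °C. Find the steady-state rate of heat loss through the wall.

Treat each layer as a resistance in series:
  R_common brick = L/(kA) = 0.0993/(0.607·35.5) = 0.004608 K/W
  R_phenolic foam = L/(kA) = 0.118/(0.0181·35.5) = 0.1836 K/W
  R_plywood = L/(kA) = 0.203/(0.108·35.5) = 0.05295 K/W
  R_beech = L/(kA) = 0.219/(0.181·35.5) = 0.03408 K/W
ΣR = 0.004608 + 0.1836 + 0.05295 + 0.03408 = 0.2752 K/W
Q = ΔT/ΣR = (21.2 °C − -14.8 °C)/0.2752 = 131 W

Q = 131 W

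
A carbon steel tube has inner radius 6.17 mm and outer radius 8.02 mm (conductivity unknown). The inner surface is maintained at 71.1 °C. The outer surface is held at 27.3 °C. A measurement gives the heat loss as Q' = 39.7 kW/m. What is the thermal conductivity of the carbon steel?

ΣR = ΔT/Q' = |71.1 − 27.3|/39700 = 0.001103 m·K/W
ln(r₂/r₁)/(2πk) = 0.001103 ⇒ k = 0.2622/(2π·0.001103) = 37.8 W/m·K

k = 37.8 W/m·K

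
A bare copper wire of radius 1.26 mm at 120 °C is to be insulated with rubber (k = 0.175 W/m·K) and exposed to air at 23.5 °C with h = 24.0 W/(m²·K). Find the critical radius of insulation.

r_cr = 0.729 cm

For a cylinder, r_cr = k_ins/h = 0.175/24.0 = 0.00729 m = 0.729 cm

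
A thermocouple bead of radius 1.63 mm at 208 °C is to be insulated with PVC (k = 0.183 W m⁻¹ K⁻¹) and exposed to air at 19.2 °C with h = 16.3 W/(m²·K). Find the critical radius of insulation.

r_cr = 2.25 cm

For a sphere, r_cr = 2k_ins/h = 2·0.183/16.3 = 0.0225 m = 2.25 cm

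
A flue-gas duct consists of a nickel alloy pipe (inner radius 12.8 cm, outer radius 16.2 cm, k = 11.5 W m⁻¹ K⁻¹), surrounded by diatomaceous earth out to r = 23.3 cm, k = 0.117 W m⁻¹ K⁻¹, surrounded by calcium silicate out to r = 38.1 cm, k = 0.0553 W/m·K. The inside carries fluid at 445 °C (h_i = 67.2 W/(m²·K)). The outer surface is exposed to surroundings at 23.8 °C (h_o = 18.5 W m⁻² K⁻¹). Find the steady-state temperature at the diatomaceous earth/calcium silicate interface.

T = 334 °C

Series thermal resistances, inner to outer:
  R'_conv,in = 1/(2πr h) = 1/(2π·0.128·67.2) = 0.01850 m·K/W
  R'_nickel alloy = ln(0.162/0.128)/(2πk) = 0.2356/(2π·11.5) = 0.003260 m·K/W
  R'_diatomaceous earth = ln(0.233/0.162)/(2πk) = 0.3634/(2π·0.117) = 0.4944 m·K/W
  R'_calcium silicate = ln(0.381/0.233)/(2πk) = 0.4918/(2π·0.0553) = 1.415 m·K/W
  R'_conv,out = 1/(2πr h) = 1/(2π·0.381·18.5) = 0.02258 m·K/W
ΣR = 0.01850 + 0.003260 + 0.4944 + 1.415 + 0.02258 = 1.954 m·K/W
Q' = ΔT/ΣR = (445 °C − 23.8 °C)/1.954 = 215.6 W/m
From the inner boundary to the diatomaceous earth/calcium silicate interface, ΣR_partial = 0.5162 m·K/W.
T_interface = T_in − Q'·ΣR_partial = 445 °C − (215.6)(0.5162) = 334 °C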